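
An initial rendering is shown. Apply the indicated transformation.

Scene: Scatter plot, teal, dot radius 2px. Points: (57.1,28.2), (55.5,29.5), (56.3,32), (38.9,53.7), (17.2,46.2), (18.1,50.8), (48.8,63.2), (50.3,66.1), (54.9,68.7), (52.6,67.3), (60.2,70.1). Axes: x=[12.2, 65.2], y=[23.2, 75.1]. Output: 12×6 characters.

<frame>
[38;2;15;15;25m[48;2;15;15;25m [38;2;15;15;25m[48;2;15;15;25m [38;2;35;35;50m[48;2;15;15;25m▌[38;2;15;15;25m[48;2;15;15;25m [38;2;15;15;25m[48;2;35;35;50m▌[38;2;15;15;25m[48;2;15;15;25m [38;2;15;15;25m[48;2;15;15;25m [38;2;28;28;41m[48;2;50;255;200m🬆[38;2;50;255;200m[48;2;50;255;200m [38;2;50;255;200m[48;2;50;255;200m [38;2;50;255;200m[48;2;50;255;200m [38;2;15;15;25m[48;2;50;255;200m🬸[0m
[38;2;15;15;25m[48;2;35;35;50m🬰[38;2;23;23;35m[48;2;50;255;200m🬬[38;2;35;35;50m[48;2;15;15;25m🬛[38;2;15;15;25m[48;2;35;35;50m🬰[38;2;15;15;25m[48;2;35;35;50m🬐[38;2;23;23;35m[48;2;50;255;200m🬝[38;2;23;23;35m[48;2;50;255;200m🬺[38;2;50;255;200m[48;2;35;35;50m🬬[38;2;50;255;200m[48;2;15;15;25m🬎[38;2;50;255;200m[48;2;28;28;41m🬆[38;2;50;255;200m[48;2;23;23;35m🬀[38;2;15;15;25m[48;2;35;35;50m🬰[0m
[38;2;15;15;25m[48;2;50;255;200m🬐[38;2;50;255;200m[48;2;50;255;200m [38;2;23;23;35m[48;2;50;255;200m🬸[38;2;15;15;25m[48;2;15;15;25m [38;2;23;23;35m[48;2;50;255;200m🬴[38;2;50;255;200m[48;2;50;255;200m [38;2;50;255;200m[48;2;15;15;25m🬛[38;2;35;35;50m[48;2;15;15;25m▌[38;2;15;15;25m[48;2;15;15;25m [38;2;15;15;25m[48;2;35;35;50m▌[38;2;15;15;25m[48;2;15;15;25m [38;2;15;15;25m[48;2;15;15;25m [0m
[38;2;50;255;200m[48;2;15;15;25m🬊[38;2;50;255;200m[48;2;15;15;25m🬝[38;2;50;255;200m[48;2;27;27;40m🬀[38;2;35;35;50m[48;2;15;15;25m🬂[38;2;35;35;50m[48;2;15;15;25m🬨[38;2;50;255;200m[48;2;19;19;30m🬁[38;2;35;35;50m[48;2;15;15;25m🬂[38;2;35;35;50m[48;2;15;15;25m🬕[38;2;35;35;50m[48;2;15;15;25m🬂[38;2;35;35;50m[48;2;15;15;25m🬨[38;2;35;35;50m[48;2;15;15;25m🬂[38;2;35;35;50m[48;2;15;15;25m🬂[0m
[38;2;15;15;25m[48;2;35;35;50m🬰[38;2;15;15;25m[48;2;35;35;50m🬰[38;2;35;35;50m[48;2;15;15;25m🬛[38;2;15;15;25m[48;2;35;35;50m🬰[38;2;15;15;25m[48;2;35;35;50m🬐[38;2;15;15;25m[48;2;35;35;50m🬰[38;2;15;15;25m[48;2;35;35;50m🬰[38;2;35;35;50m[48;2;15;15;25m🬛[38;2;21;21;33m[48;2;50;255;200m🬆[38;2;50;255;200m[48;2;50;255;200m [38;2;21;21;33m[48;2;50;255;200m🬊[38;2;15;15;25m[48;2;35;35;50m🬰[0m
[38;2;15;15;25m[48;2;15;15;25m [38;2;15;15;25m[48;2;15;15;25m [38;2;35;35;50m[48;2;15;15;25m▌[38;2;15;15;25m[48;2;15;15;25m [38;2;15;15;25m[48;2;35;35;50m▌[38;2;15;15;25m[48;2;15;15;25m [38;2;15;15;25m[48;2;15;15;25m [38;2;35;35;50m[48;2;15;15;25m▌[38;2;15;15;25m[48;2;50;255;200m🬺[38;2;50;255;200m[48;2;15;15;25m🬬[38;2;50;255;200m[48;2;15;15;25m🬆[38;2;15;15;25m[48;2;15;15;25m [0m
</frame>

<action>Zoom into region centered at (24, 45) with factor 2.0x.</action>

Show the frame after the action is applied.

<frame>
[38;2;15;15;25m[48;2;15;15;25m [38;2;15;15;25m[48;2;15;15;25m [38;2;35;35;50m[48;2;15;15;25m▌[38;2;15;15;25m[48;2;50;255;200m🬬[38;2;15;15;25m[48;2;35;35;50m▌[38;2;15;15;25m[48;2;15;15;25m [38;2;15;15;25m[48;2;15;15;25m [38;2;35;35;50m[48;2;15;15;25m▌[38;2;15;15;25m[48;2;15;15;25m [38;2;15;15;25m[48;2;35;35;50m▌[38;2;15;15;25m[48;2;15;15;25m [38;2;15;15;25m[48;2;15;15;25m [0m
[38;2;15;15;25m[48;2;35;35;50m🬰[38;2;15;15;25m[48;2;35;35;50m🬰[38;2;35;35;50m[48;2;50;255;200m🬐[38;2;50;255;200m[48;2;50;255;200m [38;2;27;27;40m[48;2;50;255;200m🬸[38;2;15;15;25m[48;2;35;35;50m🬰[38;2;15;15;25m[48;2;35;35;50m🬰[38;2;35;35;50m[48;2;15;15;25m🬛[38;2;15;15;25m[48;2;35;35;50m🬰[38;2;15;15;25m[48;2;35;35;50m🬐[38;2;15;15;25m[48;2;35;35;50m🬰[38;2;15;15;25m[48;2;35;35;50m🬰[0m
[38;2;15;15;25m[48;2;15;15;25m [38;2;15;15;25m[48;2;50;255;200m🬴[38;2;50;255;200m[48;2;50;255;200m [38;2;50;255;200m[48;2;15;15;25m🬛[38;2;15;15;25m[48;2;35;35;50m▌[38;2;15;15;25m[48;2;15;15;25m [38;2;15;15;25m[48;2;15;15;25m [38;2;35;35;50m[48;2;15;15;25m▌[38;2;15;15;25m[48;2;15;15;25m [38;2;15;15;25m[48;2;35;35;50m▌[38;2;15;15;25m[48;2;15;15;25m [38;2;15;15;25m[48;2;15;15;25m [0m
[38;2;35;35;50m[48;2;15;15;25m🬂[38;2;35;35;50m[48;2;15;15;25m🬂[38;2;50;255;200m[48;2;27;27;40m🬁[38;2;35;35;50m[48;2;15;15;25m🬂[38;2;35;35;50m[48;2;15;15;25m🬨[38;2;35;35;50m[48;2;15;15;25m🬂[38;2;35;35;50m[48;2;15;15;25m🬂[38;2;35;35;50m[48;2;15;15;25m🬕[38;2;35;35;50m[48;2;15;15;25m🬂[38;2;35;35;50m[48;2;15;15;25m🬨[38;2;35;35;50m[48;2;15;15;25m🬂[38;2;35;35;50m[48;2;15;15;25m🬂[0m
[38;2;15;15;25m[48;2;35;35;50m🬰[38;2;15;15;25m[48;2;35;35;50m🬰[38;2;35;35;50m[48;2;15;15;25m🬛[38;2;15;15;25m[48;2;35;35;50m🬰[38;2;15;15;25m[48;2;35;35;50m🬐[38;2;15;15;25m[48;2;35;35;50m🬰[38;2;15;15;25m[48;2;35;35;50m🬰[38;2;35;35;50m[48;2;15;15;25m🬛[38;2;15;15;25m[48;2;35;35;50m🬰[38;2;15;15;25m[48;2;35;35;50m🬐[38;2;15;15;25m[48;2;35;35;50m🬰[38;2;15;15;25m[48;2;35;35;50m🬰[0m
[38;2;15;15;25m[48;2;15;15;25m [38;2;15;15;25m[48;2;15;15;25m [38;2;35;35;50m[48;2;15;15;25m▌[38;2;15;15;25m[48;2;15;15;25m [38;2;15;15;25m[48;2;35;35;50m▌[38;2;15;15;25m[48;2;15;15;25m [38;2;15;15;25m[48;2;15;15;25m [38;2;35;35;50m[48;2;15;15;25m▌[38;2;15;15;25m[48;2;15;15;25m [38;2;15;15;25m[48;2;35;35;50m▌[38;2;15;15;25m[48;2;15;15;25m [38;2;15;15;25m[48;2;15;15;25m [0m
</frame>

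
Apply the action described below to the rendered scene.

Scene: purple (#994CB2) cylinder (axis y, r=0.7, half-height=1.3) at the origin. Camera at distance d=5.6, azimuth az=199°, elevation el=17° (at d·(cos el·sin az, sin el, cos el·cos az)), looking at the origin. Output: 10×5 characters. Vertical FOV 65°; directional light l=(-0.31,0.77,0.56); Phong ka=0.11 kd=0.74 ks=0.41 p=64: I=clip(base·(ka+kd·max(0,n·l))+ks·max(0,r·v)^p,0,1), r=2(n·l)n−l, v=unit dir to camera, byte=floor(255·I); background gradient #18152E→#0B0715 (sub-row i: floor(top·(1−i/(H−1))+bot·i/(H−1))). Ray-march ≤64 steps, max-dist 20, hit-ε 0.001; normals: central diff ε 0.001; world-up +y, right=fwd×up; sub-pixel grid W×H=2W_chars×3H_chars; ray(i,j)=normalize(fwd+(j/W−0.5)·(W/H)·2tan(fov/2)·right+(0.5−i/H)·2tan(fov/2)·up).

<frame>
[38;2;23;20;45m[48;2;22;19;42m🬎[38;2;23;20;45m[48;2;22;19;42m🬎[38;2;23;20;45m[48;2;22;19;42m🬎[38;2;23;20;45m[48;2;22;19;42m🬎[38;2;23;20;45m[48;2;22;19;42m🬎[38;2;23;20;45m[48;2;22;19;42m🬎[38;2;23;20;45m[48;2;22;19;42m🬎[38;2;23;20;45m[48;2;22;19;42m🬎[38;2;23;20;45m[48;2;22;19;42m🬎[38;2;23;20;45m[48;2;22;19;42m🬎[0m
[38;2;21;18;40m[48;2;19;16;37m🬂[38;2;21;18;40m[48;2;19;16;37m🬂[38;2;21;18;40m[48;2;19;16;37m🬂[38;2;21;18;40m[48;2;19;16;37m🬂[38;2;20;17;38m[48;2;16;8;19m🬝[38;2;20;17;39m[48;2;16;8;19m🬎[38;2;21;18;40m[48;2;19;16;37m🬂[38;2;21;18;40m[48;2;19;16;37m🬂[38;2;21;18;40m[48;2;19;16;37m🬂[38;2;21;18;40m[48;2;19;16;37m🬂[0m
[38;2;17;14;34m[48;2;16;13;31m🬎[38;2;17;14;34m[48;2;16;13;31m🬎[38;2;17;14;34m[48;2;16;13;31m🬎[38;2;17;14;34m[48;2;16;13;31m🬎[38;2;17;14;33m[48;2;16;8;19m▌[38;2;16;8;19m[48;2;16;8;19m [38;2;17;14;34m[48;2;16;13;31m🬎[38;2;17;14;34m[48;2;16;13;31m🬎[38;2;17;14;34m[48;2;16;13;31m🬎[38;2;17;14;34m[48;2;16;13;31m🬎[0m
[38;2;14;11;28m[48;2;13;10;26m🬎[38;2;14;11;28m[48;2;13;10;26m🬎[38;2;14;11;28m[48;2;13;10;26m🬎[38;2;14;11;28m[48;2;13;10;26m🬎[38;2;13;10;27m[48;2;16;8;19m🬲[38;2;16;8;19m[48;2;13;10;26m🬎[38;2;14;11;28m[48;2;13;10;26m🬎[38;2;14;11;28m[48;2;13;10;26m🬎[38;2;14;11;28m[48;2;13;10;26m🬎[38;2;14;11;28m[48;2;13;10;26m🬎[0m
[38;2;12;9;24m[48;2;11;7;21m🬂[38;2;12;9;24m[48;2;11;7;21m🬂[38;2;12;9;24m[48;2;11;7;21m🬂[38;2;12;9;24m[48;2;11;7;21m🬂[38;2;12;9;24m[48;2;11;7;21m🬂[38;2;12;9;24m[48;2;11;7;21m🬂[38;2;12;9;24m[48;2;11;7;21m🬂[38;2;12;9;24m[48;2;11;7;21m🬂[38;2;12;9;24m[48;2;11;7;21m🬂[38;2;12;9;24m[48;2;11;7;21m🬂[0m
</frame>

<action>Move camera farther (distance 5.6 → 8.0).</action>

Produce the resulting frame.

<frame>
[38;2;23;20;45m[48;2;22;19;42m🬎[38;2;23;20;45m[48;2;22;19;42m🬎[38;2;23;20;45m[48;2;22;19;42m🬎[38;2;23;20;45m[48;2;22;19;42m🬎[38;2;23;20;45m[48;2;22;19;42m🬎[38;2;23;20;45m[48;2;22;19;42m🬎[38;2;23;20;45m[48;2;22;19;42m🬎[38;2;23;20;45m[48;2;22;19;42m🬎[38;2;23;20;45m[48;2;22;19;42m🬎[38;2;23;20;45m[48;2;22;19;42m🬎[0m
[38;2;21;18;40m[48;2;19;16;37m🬂[38;2;21;18;40m[48;2;19;16;37m🬂[38;2;21;18;40m[48;2;19;16;37m🬂[38;2;21;18;40m[48;2;19;16;37m🬂[38;2;21;18;40m[48;2;19;16;37m🬂[38;2;21;18;40m[48;2;19;16;37m🬂[38;2;21;18;40m[48;2;19;16;37m🬂[38;2;21;18;40m[48;2;19;16;37m🬂[38;2;21;18;40m[48;2;19;16;37m🬂[38;2;21;18;40m[48;2;19;16;37m🬂[0m
[38;2;17;14;34m[48;2;16;13;31m🬎[38;2;17;14;34m[48;2;16;13;31m🬎[38;2;17;14;34m[48;2;16;13;31m🬎[38;2;17;14;34m[48;2;16;13;31m🬎[38;2;17;14;33m[48;2;16;8;19m▌[38;2;16;8;19m[48;2;48;23;55m▌[38;2;17;14;34m[48;2;16;13;31m🬎[38;2;17;14;34m[48;2;16;13;31m🬎[38;2;17;14;34m[48;2;16;13;31m🬎[38;2;17;14;34m[48;2;16;13;31m🬎[0m
[38;2;14;11;28m[48;2;13;10;26m🬎[38;2;14;11;28m[48;2;13;10;26m🬎[38;2;14;11;28m[48;2;13;10;26m🬎[38;2;14;11;28m[48;2;13;10;26m🬎[38;2;14;11;28m[48;2;13;10;26m🬎[38;2;16;8;19m[48;2;13;10;27m🬀[38;2;14;11;28m[48;2;13;10;26m🬎[38;2;14;11;28m[48;2;13;10;26m🬎[38;2;14;11;28m[48;2;13;10;26m🬎[38;2;14;11;28m[48;2;13;10;26m🬎[0m
[38;2;12;9;24m[48;2;11;7;21m🬂[38;2;12;9;24m[48;2;11;7;21m🬂[38;2;12;9;24m[48;2;11;7;21m🬂[38;2;12;9;24m[48;2;11;7;21m🬂[38;2;12;9;24m[48;2;11;7;21m🬂[38;2;12;9;24m[48;2;11;7;21m🬂[38;2;12;9;24m[48;2;11;7;21m🬂[38;2;12;9;24m[48;2;11;7;21m🬂[38;2;12;9;24m[48;2;11;7;21m🬂[38;2;12;9;24m[48;2;11;7;21m🬂[0m
</frame>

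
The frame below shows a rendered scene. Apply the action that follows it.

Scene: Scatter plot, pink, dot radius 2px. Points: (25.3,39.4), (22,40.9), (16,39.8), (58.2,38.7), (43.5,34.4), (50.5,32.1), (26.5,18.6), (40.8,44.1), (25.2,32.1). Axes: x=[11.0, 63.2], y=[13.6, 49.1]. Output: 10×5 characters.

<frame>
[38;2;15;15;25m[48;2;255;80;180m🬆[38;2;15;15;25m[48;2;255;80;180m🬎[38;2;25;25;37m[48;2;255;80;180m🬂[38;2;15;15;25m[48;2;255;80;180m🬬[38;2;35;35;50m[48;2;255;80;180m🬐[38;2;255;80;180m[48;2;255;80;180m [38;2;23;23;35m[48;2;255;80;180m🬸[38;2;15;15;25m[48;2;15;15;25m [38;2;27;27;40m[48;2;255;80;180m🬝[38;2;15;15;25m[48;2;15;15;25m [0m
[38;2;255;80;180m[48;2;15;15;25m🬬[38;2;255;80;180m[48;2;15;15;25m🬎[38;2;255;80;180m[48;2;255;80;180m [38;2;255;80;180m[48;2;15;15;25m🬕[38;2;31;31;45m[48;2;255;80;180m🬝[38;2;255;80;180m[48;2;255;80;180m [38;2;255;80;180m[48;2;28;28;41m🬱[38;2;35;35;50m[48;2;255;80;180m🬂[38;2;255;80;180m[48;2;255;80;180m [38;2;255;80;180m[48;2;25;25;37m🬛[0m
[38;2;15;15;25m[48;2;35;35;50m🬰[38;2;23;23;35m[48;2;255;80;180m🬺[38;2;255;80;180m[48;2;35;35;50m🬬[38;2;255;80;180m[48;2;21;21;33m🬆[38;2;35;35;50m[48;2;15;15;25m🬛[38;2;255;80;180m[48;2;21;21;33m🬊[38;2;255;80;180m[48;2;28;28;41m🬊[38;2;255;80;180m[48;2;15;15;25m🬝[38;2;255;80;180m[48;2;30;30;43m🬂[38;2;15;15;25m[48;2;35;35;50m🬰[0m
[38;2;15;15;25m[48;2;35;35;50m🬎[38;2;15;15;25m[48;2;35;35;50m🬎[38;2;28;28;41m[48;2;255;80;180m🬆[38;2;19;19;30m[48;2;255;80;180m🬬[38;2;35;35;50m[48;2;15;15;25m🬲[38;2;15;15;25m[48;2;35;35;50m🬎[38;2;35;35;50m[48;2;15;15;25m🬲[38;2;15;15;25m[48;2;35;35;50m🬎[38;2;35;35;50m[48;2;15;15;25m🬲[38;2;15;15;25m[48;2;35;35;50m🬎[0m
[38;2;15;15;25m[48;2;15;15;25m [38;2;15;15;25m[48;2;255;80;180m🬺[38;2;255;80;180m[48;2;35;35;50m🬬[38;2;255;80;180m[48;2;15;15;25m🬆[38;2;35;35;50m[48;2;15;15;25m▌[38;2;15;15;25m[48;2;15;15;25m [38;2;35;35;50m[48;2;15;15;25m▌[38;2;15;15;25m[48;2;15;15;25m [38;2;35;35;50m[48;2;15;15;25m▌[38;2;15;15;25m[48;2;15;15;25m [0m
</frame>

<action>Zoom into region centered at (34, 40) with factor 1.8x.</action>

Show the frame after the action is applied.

<frame>
[38;2;15;15;25m[48;2;15;15;25m [38;2;15;15;25m[48;2;15;15;25m [38;2;35;35;50m[48;2;15;15;25m▌[38;2;15;15;25m[48;2;15;15;25m [38;2;35;35;50m[48;2;15;15;25m▌[38;2;15;15;25m[48;2;15;15;25m [38;2;27;27;40m[48;2;255;80;180m🬝[38;2;15;15;25m[48;2;15;15;25m [38;2;35;35;50m[48;2;15;15;25m▌[38;2;15;15;25m[48;2;15;15;25m [0m
[38;2;28;28;41m[48;2;255;80;180m🬆[38;2;25;25;37m[48;2;255;80;180m🬎[38;2;35;35;50m[48;2;15;15;25m🬕[38;2;35;35;50m[48;2;15;15;25m🬂[38;2;35;35;50m[48;2;15;15;25m🬕[38;2;23;23;35m[48;2;255;80;180m🬴[38;2;255;80;180m[48;2;255;80;180m [38;2;255;80;180m[48;2;25;25;37m🬛[38;2;35;35;50m[48;2;15;15;25m🬕[38;2;35;35;50m[48;2;15;15;25m🬂[0m
[38;2;255;80;180m[48;2;15;15;25m🬬[38;2;255;80;180m[48;2;255;80;180m [38;2;255;80;180m[48;2;15;15;25m🬛[38;2;15;15;25m[48;2;35;35;50m🬰[38;2;35;35;50m[48;2;15;15;25m🬛[38;2;15;15;25m[48;2;35;35;50m🬰[38;2;255;80;180m[48;2;31;31;45m🬁[38;2;23;23;35m[48;2;255;80;180m🬝[38;2;35;35;50m[48;2;15;15;25m🬛[38;2;15;15;25m[48;2;35;35;50m🬰[0m
[38;2;15;15;25m[48;2;35;35;50m🬎[38;2;15;15;25m[48;2;255;80;180m🬄[38;2;27;27;40m[48;2;255;80;180m🬬[38;2;15;15;25m[48;2;35;35;50m🬎[38;2;35;35;50m[48;2;15;15;25m🬲[38;2;15;15;25m[48;2;35;35;50m🬎[38;2;31;31;45m[48;2;255;80;180m🬴[38;2;255;80;180m[48;2;255;80;180m [38;2;255;80;180m[48;2;25;25;37m🬛[38;2;15;15;25m[48;2;35;35;50m🬎[0m
[38;2;15;15;25m[48;2;255;80;180m🬺[38;2;255;80;180m[48;2;15;15;25m🬬[38;2;255;80;180m[48;2;21;21;33m🬆[38;2;15;15;25m[48;2;15;15;25m [38;2;35;35;50m[48;2;15;15;25m▌[38;2;15;15;25m[48;2;15;15;25m [38;2;35;35;50m[48;2;15;15;25m▌[38;2;15;15;25m[48;2;255;80;180m🬺[38;2;35;35;50m[48;2;15;15;25m▌[38;2;15;15;25m[48;2;15;15;25m [0m
</frame>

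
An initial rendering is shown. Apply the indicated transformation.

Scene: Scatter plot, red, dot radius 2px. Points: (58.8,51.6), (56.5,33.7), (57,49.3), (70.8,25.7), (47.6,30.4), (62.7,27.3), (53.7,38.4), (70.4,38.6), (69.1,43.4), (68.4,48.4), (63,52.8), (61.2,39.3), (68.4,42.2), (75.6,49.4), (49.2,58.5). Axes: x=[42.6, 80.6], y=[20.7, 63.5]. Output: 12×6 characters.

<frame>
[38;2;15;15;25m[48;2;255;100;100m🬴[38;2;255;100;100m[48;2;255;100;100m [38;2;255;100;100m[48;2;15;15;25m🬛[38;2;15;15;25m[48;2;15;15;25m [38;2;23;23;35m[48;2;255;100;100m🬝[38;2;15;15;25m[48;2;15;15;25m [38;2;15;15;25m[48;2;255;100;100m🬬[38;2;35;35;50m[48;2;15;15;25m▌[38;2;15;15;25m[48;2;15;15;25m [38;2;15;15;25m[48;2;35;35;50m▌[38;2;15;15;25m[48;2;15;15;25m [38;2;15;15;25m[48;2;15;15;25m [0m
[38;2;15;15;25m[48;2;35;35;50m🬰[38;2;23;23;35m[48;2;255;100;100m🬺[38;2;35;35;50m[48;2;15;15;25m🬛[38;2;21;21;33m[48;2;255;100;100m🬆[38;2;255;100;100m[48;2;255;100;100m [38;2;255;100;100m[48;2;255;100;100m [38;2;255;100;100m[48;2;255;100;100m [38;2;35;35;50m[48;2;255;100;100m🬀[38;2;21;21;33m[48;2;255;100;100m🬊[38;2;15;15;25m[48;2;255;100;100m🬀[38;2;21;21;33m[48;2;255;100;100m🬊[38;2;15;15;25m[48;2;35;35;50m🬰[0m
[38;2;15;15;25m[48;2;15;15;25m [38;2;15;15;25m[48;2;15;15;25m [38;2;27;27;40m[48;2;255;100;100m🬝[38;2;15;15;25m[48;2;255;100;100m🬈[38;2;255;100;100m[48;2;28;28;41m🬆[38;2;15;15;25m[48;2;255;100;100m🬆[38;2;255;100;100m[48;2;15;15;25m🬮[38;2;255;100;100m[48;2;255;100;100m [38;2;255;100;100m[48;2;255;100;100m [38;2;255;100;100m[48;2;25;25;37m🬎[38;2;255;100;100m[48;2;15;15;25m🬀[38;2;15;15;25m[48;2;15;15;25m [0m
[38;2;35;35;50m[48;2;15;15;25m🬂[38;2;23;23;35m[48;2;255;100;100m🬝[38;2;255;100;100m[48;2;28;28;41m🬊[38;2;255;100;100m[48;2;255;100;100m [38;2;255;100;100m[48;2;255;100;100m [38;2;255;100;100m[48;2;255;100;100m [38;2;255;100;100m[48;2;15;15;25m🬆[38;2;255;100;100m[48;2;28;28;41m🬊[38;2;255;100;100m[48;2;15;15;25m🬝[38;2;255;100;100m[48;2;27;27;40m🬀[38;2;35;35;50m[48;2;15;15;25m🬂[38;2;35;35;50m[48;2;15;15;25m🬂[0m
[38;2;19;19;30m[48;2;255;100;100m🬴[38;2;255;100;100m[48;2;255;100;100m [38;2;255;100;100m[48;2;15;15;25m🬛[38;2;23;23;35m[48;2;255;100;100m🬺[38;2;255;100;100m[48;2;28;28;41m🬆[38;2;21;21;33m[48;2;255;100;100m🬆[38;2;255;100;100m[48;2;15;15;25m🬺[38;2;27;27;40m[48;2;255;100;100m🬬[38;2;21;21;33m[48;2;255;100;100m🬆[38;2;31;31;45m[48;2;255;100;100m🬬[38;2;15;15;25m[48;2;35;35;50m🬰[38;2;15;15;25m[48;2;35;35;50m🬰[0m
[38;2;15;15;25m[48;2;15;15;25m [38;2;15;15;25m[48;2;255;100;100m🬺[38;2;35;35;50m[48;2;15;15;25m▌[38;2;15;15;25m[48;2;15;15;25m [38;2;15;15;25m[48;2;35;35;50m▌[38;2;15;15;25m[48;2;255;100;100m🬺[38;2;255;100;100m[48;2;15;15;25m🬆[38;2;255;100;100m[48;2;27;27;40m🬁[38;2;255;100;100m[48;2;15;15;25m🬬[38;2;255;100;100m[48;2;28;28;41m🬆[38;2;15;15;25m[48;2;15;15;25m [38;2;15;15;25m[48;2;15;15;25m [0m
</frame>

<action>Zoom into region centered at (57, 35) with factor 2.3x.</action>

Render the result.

<frame>
[38;2;15;15;25m[48;2;15;15;25m [38;2;15;15;25m[48;2;15;15;25m [38;2;35;35;50m[48;2;15;15;25m▌[38;2;15;15;25m[48;2;15;15;25m [38;2;15;15;25m[48;2;35;35;50m▌[38;2;15;15;25m[48;2;15;15;25m [38;2;15;15;25m[48;2;15;15;25m [38;2;35;35;50m[48;2;15;15;25m▌[38;2;15;15;25m[48;2;255;100;100m🬝[38;2;15;15;25m[48;2;35;35;50m▌[38;2;15;15;25m[48;2;15;15;25m [38;2;15;15;25m[48;2;15;15;25m [0m
[38;2;15;15;25m[48;2;35;35;50m🬰[38;2;15;15;25m[48;2;35;35;50m🬰[38;2;28;28;41m[48;2;255;100;100m🬆[38;2;255;100;100m[48;2;15;15;25m🬺[38;2;31;31;45m[48;2;255;100;100m🬬[38;2;15;15;25m[48;2;35;35;50m🬰[38;2;15;15;25m[48;2;35;35;50m🬰[38;2;27;27;40m[48;2;255;100;100m🬴[38;2;255;100;100m[48;2;255;100;100m [38;2;255;100;100m[48;2;35;35;50m🬛[38;2;15;15;25m[48;2;35;35;50m🬰[38;2;15;15;25m[48;2;35;35;50m🬰[0m
[38;2;15;15;25m[48;2;15;15;25m [38;2;15;15;25m[48;2;15;15;25m [38;2;255;100;100m[48;2;27;27;40m🬁[38;2;255;100;100m[48;2;15;15;25m🬆[38;2;23;23;35m[48;2;255;100;100m🬝[38;2;15;15;25m[48;2;255;100;100m🬊[38;2;15;15;25m[48;2;15;15;25m [38;2;35;35;50m[48;2;15;15;25m▌[38;2;15;15;25m[48;2;255;100;100m🬺[38;2;15;15;25m[48;2;35;35;50m▌[38;2;15;15;25m[48;2;15;15;25m [38;2;15;15;25m[48;2;15;15;25m [0m
[38;2;35;35;50m[48;2;15;15;25m🬂[38;2;35;35;50m[48;2;15;15;25m🬂[38;2;35;35;50m[48;2;15;15;25m🬕[38;2;35;35;50m[48;2;15;15;25m🬂[38;2;255;100;100m[48;2;21;21;33m🬊[38;2;255;100;100m[48;2;15;15;25m🬝[38;2;255;100;100m[48;2;19;19;30m🬀[38;2;35;35;50m[48;2;15;15;25m🬕[38;2;35;35;50m[48;2;15;15;25m🬂[38;2;35;35;50m[48;2;15;15;25m🬨[38;2;35;35;50m[48;2;15;15;25m🬂[38;2;35;35;50m[48;2;15;15;25m🬂[0m
[38;2;15;15;25m[48;2;35;35;50m🬰[38;2;15;15;25m[48;2;35;35;50m🬰[38;2;35;35;50m[48;2;15;15;25m🬛[38;2;15;15;25m[48;2;35;35;50m🬰[38;2;15;15;25m[48;2;35;35;50m🬐[38;2;15;15;25m[48;2;35;35;50m🬰[38;2;15;15;25m[48;2;35;35;50m🬰[38;2;35;35;50m[48;2;15;15;25m🬛[38;2;15;15;25m[48;2;35;35;50m🬰[38;2;28;28;41m[48;2;255;100;100m🬆[38;2;23;23;35m[48;2;255;100;100m🬬[38;2;15;15;25m[48;2;35;35;50m🬰[0m
[38;2;15;15;25m[48;2;15;15;25m [38;2;15;15;25m[48;2;15;15;25m [38;2;35;35;50m[48;2;15;15;25m▌[38;2;15;15;25m[48;2;15;15;25m [38;2;15;15;25m[48;2;35;35;50m▌[38;2;15;15;25m[48;2;15;15;25m [38;2;15;15;25m[48;2;15;15;25m [38;2;35;35;50m[48;2;15;15;25m▌[38;2;15;15;25m[48;2;255;100;100m🬺[38;2;255;100;100m[48;2;15;15;25m🬬[38;2;255;100;100m[48;2;15;15;25m🬆[38;2;15;15;25m[48;2;15;15;25m [0m
</frame>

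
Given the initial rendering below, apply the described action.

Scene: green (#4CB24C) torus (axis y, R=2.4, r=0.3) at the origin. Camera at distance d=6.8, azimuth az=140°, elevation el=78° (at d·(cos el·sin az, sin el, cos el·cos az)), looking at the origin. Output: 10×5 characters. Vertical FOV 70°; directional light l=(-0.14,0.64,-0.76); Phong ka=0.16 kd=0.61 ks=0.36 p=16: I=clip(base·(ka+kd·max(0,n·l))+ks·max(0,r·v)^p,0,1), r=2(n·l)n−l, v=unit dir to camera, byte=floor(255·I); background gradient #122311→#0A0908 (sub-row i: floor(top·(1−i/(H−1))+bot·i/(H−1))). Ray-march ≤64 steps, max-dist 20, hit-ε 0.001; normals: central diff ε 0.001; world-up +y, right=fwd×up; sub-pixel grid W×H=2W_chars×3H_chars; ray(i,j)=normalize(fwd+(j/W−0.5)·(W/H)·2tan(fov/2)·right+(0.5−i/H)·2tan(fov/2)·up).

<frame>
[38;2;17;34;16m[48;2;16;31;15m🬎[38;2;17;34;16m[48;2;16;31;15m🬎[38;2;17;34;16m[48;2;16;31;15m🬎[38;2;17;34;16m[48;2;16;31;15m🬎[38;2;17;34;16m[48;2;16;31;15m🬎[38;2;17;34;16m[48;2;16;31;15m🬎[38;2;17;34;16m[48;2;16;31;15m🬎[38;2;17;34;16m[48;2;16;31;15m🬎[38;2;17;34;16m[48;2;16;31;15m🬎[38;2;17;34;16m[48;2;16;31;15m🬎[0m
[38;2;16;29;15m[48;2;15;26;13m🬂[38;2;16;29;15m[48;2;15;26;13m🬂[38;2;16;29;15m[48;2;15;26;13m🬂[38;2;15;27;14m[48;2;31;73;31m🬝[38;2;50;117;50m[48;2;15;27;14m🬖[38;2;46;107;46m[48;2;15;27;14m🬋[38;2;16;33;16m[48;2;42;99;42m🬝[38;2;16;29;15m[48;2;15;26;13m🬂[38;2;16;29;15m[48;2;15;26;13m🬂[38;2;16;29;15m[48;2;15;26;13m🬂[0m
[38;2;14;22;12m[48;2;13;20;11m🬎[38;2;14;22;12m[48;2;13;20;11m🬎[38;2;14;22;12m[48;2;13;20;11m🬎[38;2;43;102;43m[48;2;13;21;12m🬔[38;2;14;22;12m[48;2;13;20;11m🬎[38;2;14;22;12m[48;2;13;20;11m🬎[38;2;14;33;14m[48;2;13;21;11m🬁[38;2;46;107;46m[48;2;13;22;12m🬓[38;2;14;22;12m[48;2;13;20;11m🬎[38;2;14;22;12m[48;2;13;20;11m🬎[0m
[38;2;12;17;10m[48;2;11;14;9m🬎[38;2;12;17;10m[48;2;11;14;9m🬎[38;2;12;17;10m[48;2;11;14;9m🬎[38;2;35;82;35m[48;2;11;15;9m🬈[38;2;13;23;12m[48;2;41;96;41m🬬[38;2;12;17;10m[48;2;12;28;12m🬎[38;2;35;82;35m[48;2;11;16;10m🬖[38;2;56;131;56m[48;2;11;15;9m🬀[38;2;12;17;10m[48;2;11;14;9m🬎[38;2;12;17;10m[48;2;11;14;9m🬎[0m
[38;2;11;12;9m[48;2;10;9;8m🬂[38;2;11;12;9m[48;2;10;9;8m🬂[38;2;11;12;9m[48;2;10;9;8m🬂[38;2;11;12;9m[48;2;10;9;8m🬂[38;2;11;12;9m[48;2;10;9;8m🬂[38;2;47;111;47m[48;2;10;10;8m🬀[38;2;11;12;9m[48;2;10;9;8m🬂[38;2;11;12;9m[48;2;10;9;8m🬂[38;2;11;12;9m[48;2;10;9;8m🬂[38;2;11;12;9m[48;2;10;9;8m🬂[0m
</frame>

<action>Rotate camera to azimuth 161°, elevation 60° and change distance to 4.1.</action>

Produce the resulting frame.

<frame>
[38;2;17;34;16m[48;2;16;31;15m🬎[38;2;17;34;16m[48;2;16;31;15m🬎[38;2;17;34;16m[48;2;16;31;15m🬎[38;2;17;34;16m[48;2;16;31;15m🬎[38;2;17;34;16m[48;2;16;31;15m🬎[38;2;17;34;16m[48;2;16;31;15m🬎[38;2;17;34;16m[48;2;16;31;15m🬎[38;2;17;34;16m[48;2;16;31;15m🬎[38;2;17;34;16m[48;2;16;31;15m🬎[38;2;17;34;16m[48;2;16;31;15m🬎[0m
[38;2;16;29;15m[48;2;15;26;13m🬂[38;2;16;29;15m[48;2;15;26;13m🬂[38;2;15;27;14m[48;2;51;119;51m🬝[38;2;61;132;61m[48;2;15;27;14m🬚[38;2;47;110;47m[48;2;18;35;16m🬆[38;2;50;118;50m[48;2;15;29;14m🬂[38;2;38;90;38m[48;2;15;26;13m🬌[38;2;40;95;40m[48;2;17;34;16m🬢[38;2;16;29;15m[48;2;15;26;13m🬂[38;2;16;29;15m[48;2;15;26;13m🬂[0m
[38;2;14;22;12m[48;2;13;20;11m🬎[38;2;13;22;12m[48;2;34;81;34m🬕[38;2;44;104;44m[48;2;13;21;11m🬕[38;2;14;22;12m[48;2;13;20;11m🬎[38;2;14;22;12m[48;2;13;20;11m🬎[38;2;14;22;12m[48;2;13;20;11m🬎[38;2;14;22;12m[48;2;13;20;11m🬎[38;2;15;36;15m[48;2;13;21;11m🬁[38;2;16;36;16m[48;2;42;100;42m🬔[38;2;14;22;12m[48;2;13;20;11m🬎[0m
[38;2;12;17;10m[48;2;11;14;9m🬎[38;2;41;97;41m[48;2;11;16;10m▐[38;2;33;78;33m[48;2;11;16;10m▌[38;2;12;17;10m[48;2;11;14;9m🬎[38;2;12;17;10m[48;2;11;14;9m🬎[38;2;12;17;10m[48;2;11;14;9m🬎[38;2;12;17;10m[48;2;11;14;9m🬎[38;2;12;17;10m[48;2;11;14;9m🬎[38;2;14;34;14m[48;2;43;103;43m▌[38;2;12;17;10m[48;2;11;14;9m🬎[0m
[38;2;11;12;9m[48;2;10;9;8m🬂[38;2;38;90;38m[48;2;10;10;8m🬁[38;2;16;32;15m[48;2;41;97;41m🬑[38;2;13;20;11m[48;2;33;78;33m🬎[38;2;10;11;8m[48;2;13;31;13m🬎[38;2;10;11;8m[48;2;12;28;12m🬎[38;2;10;14;9m[48;2;22;52;22m🬝[38;2;20;45;20m[48;2;88;157;88m🬝[38;2;50;115;50m[48;2;10;9;8m🬆[38;2;11;12;9m[48;2;10;9;8m🬂[0m
</frame>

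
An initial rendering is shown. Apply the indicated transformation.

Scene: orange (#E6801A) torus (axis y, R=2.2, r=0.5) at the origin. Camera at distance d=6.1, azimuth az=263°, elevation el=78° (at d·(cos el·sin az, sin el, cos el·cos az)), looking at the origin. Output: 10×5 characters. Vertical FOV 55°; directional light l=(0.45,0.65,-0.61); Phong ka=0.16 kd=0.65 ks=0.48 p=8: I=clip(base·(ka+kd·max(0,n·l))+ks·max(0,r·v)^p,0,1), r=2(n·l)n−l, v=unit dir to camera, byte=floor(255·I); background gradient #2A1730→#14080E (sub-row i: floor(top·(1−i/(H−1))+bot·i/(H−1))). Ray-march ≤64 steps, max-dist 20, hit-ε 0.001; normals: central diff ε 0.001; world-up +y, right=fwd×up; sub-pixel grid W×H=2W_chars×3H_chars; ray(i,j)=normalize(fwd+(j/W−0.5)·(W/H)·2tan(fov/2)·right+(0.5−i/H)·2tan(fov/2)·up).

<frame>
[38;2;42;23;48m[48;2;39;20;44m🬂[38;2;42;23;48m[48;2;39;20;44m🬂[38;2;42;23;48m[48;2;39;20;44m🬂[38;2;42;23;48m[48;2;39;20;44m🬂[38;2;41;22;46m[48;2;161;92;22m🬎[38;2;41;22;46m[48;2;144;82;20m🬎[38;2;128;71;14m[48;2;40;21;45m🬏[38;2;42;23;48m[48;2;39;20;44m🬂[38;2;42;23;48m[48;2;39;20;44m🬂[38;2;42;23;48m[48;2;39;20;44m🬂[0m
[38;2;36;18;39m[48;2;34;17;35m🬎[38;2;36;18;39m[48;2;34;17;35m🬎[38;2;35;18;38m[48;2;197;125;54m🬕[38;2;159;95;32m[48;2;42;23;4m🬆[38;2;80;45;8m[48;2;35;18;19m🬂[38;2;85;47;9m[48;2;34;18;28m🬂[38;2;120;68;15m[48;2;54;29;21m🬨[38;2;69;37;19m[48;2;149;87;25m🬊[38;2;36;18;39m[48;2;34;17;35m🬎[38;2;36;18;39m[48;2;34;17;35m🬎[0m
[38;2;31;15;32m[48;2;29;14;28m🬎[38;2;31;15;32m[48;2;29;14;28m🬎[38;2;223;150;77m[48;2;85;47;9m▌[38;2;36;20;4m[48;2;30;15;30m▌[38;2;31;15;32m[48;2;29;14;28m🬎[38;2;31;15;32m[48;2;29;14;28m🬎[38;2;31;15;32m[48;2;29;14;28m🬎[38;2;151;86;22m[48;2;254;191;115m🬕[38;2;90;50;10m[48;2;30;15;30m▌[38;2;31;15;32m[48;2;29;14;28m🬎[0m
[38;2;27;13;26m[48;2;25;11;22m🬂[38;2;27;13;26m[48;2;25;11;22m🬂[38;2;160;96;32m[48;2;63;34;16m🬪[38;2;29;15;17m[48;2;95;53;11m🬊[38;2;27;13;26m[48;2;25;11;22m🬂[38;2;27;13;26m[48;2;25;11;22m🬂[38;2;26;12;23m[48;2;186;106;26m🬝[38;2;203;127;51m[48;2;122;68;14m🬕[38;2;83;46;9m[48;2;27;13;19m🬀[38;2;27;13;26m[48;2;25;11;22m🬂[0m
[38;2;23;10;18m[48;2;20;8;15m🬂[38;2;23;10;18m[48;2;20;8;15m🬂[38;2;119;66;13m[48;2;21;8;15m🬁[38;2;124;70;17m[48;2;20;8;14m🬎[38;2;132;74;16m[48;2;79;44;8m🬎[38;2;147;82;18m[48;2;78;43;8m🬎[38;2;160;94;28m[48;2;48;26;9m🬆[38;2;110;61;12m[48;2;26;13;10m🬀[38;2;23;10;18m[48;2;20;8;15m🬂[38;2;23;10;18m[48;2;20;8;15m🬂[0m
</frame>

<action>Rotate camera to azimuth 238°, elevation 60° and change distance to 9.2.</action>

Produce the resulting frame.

<frame>
[38;2;42;23;48m[48;2;39;20;44m🬂[38;2;42;23;48m[48;2;39;20;44m🬂[38;2;42;23;48m[48;2;39;20;44m🬂[38;2;42;23;48m[48;2;39;20;44m🬂[38;2;42;23;48m[48;2;39;20;44m🬂[38;2;42;23;48m[48;2;39;20;44m🬂[38;2;42;23;48m[48;2;39;20;44m🬂[38;2;42;23;48m[48;2;39;20;44m🬂[38;2;42;23;48m[48;2;39;20;44m🬂[38;2;42;23;48m[48;2;39;20;44m🬂[0m
[38;2;36;18;39m[48;2;34;17;35m🬎[38;2;36;18;39m[48;2;34;17;35m🬎[38;2;36;18;39m[48;2;34;17;35m🬎[38;2;36;18;39m[48;2;34;17;35m🬎[38;2;36;18;39m[48;2;98;54;11m🬎[38;2;36;18;39m[48;2;113;65;16m🬎[38;2;148;84;20m[48;2;35;18;38m🬏[38;2;36;18;39m[48;2;34;17;35m🬎[38;2;36;18;39m[48;2;34;17;35m🬎[38;2;36;18;39m[48;2;34;17;35m🬎[0m
[38;2;31;15;32m[48;2;29;14;28m🬎[38;2;31;15;32m[48;2;29;14;28m🬎[38;2;31;15;32m[48;2;29;14;28m🬎[38;2;54;29;13m[48;2;209;131;52m🬨[38;2;36;20;4m[48;2;30;14;30m🬀[38;2;31;15;32m[48;2;29;14;28m🬎[38;2;179;106;32m[48;2;30;14;29m🬨[38;2;62;34;6m[48;2;31;15;31m🬓[38;2;31;15;32m[48;2;29;14;28m🬎[38;2;31;15;32m[48;2;29;14;28m🬎[0m
[38;2;27;13;26m[48;2;25;11;22m🬂[38;2;27;13;26m[48;2;25;11;22m🬂[38;2;27;13;26m[48;2;25;11;22m🬂[38;2;194;121;48m[48;2;48;25;19m🬈[38;2;27;13;26m[48;2;123;68;14m🬂[38;2;27;13;26m[48;2;114;64;12m🬂[38;2;145;81;17m[48;2;45;24;15m🬅[38;2;36;20;4m[48;2;25;11;22m🬀[38;2;27;13;26m[48;2;25;11;22m🬂[38;2;27;13;26m[48;2;25;11;22m🬂[0m
[38;2;23;10;18m[48;2;20;8;15m🬂[38;2;23;10;18m[48;2;20;8;15m🬂[38;2;23;10;18m[48;2;20;8;15m🬂[38;2;23;10;18m[48;2;20;8;15m🬂[38;2;23;10;18m[48;2;20;8;15m🬂[38;2;23;10;18m[48;2;20;8;15m🬂[38;2;23;10;18m[48;2;20;8;15m🬂[38;2;23;10;18m[48;2;20;8;15m🬂[38;2;23;10;18m[48;2;20;8;15m🬂[38;2;23;10;18m[48;2;20;8;15m🬂[0m
</frame>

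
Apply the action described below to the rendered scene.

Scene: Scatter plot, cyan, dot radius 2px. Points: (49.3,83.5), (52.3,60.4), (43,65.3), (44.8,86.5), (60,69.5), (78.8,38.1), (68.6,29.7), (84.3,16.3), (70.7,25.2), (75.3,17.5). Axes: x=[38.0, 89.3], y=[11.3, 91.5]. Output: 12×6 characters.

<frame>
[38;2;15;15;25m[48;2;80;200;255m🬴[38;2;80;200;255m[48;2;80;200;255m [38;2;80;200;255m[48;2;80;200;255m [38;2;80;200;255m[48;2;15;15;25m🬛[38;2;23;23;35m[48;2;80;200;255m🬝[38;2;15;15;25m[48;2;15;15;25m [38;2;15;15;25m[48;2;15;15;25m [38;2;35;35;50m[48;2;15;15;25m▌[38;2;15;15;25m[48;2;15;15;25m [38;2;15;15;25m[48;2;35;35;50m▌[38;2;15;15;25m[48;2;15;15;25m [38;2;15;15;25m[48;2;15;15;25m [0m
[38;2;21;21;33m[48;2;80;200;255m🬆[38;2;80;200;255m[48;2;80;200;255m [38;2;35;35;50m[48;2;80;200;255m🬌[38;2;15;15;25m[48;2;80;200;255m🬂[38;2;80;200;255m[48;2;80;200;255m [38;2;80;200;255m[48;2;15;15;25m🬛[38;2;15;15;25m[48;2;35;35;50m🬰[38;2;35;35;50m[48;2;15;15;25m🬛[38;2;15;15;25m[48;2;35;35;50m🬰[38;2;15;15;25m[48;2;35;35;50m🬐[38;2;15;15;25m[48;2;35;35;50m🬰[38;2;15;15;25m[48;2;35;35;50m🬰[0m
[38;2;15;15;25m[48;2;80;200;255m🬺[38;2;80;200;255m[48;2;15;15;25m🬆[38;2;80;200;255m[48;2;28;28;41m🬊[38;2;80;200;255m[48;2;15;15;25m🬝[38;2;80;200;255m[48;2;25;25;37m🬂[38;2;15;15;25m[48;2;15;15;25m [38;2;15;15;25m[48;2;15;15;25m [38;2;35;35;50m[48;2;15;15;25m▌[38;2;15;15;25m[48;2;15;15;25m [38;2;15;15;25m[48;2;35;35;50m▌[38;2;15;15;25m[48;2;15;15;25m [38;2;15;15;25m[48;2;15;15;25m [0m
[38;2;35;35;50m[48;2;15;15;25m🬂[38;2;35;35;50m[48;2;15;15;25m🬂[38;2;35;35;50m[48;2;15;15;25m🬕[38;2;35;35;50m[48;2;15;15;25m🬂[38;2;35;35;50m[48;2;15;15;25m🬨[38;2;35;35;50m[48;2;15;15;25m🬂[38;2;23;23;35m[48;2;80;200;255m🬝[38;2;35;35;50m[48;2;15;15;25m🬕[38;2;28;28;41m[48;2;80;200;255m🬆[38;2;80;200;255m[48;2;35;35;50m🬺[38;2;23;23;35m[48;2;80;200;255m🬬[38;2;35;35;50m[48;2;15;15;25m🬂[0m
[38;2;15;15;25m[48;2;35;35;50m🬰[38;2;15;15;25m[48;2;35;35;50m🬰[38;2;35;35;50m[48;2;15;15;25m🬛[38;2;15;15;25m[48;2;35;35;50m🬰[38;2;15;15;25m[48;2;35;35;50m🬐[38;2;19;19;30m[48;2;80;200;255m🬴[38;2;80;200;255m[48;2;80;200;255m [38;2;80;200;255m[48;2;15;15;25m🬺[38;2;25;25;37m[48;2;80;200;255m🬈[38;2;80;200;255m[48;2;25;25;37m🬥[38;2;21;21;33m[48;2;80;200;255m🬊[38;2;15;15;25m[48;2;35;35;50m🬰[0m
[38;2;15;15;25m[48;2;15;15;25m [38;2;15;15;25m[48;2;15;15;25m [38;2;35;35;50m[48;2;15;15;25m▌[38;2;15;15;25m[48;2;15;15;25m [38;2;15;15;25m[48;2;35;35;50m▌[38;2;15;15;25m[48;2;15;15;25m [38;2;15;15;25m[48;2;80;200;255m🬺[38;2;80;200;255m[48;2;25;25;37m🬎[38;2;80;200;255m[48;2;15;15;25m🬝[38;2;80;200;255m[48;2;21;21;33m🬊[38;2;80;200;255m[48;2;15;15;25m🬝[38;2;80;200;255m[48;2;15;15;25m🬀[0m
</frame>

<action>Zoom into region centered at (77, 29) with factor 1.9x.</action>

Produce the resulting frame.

<frame>
[38;2;15;15;25m[48;2;15;15;25m [38;2;15;15;25m[48;2;15;15;25m [38;2;35;35;50m[48;2;15;15;25m▌[38;2;15;15;25m[48;2;15;15;25m [38;2;15;15;25m[48;2;35;35;50m▌[38;2;15;15;25m[48;2;15;15;25m [38;2;15;15;25m[48;2;80;200;255m🬝[38;2;35;35;50m[48;2;15;15;25m▌[38;2;15;15;25m[48;2;15;15;25m [38;2;15;15;25m[48;2;35;35;50m▌[38;2;15;15;25m[48;2;15;15;25m [38;2;15;15;25m[48;2;15;15;25m [0m
[38;2;15;15;25m[48;2;35;35;50m🬰[38;2;15;15;25m[48;2;35;35;50m🬰[38;2;35;35;50m[48;2;15;15;25m🬛[38;2;15;15;25m[48;2;35;35;50m🬰[38;2;15;15;25m[48;2;35;35;50m🬐[38;2;19;19;30m[48;2;80;200;255m🬴[38;2;80;200;255m[48;2;80;200;255m [38;2;80;200;255m[48;2;15;15;25m🬛[38;2;15;15;25m[48;2;35;35;50m🬰[38;2;15;15;25m[48;2;35;35;50m🬐[38;2;15;15;25m[48;2;35;35;50m🬰[38;2;15;15;25m[48;2;35;35;50m🬰[0m
[38;2;15;15;25m[48;2;15;15;25m [38;2;15;15;25m[48;2;80;200;255m🬆[38;2;80;200;255m[48;2;15;15;25m🬺[38;2;15;15;25m[48;2;80;200;255m🬬[38;2;15;15;25m[48;2;35;35;50m▌[38;2;15;15;25m[48;2;15;15;25m [38;2;15;15;25m[48;2;80;200;255m🬺[38;2;35;35;50m[48;2;15;15;25m▌[38;2;15;15;25m[48;2;15;15;25m [38;2;15;15;25m[48;2;35;35;50m▌[38;2;15;15;25m[48;2;15;15;25m [38;2;15;15;25m[48;2;15;15;25m [0m
[38;2;35;35;50m[48;2;15;15;25m🬂[38;2;80;200;255m[48;2;19;19;30m🬁[38;2;80;200;255m[48;2;35;35;50m🬬[38;2;80;200;255m[48;2;80;200;255m [38;2;80;200;255m[48;2;31;31;45m🬃[38;2;23;23;35m[48;2;80;200;255m🬬[38;2;35;35;50m[48;2;15;15;25m🬂[38;2;35;35;50m[48;2;15;15;25m🬕[38;2;23;23;35m[48;2;80;200;255m🬝[38;2;35;35;50m[48;2;15;15;25m🬨[38;2;35;35;50m[48;2;15;15;25m🬂[38;2;35;35;50m[48;2;15;15;25m🬂[0m
[38;2;15;15;25m[48;2;35;35;50m🬰[38;2;15;15;25m[48;2;35;35;50m🬰[38;2;35;35;50m[48;2;15;15;25m🬛[38;2;80;200;255m[48;2;23;23;35m🬀[38;2;15;15;25m[48;2;80;200;255m🬐[38;2;80;200;255m[48;2;80;200;255m [38;2;19;19;30m[48;2;80;200;255m🬸[38;2;27;27;40m[48;2;80;200;255m🬴[38;2;80;200;255m[48;2;80;200;255m [38;2;80;200;255m[48;2;35;35;50m🬛[38;2;15;15;25m[48;2;35;35;50m🬰[38;2;15;15;25m[48;2;35;35;50m🬰[0m
[38;2;15;15;25m[48;2;15;15;25m [38;2;15;15;25m[48;2;15;15;25m [38;2;35;35;50m[48;2;15;15;25m▌[38;2;15;15;25m[48;2;15;15;25m [38;2;15;15;25m[48;2;35;35;50m▌[38;2;80;200;255m[48;2;15;15;25m🬀[38;2;15;15;25m[48;2;15;15;25m [38;2;35;35;50m[48;2;15;15;25m▌[38;2;15;15;25m[48;2;80;200;255m🬺[38;2;15;15;25m[48;2;35;35;50m▌[38;2;15;15;25m[48;2;15;15;25m [38;2;15;15;25m[48;2;15;15;25m [0m
</frame>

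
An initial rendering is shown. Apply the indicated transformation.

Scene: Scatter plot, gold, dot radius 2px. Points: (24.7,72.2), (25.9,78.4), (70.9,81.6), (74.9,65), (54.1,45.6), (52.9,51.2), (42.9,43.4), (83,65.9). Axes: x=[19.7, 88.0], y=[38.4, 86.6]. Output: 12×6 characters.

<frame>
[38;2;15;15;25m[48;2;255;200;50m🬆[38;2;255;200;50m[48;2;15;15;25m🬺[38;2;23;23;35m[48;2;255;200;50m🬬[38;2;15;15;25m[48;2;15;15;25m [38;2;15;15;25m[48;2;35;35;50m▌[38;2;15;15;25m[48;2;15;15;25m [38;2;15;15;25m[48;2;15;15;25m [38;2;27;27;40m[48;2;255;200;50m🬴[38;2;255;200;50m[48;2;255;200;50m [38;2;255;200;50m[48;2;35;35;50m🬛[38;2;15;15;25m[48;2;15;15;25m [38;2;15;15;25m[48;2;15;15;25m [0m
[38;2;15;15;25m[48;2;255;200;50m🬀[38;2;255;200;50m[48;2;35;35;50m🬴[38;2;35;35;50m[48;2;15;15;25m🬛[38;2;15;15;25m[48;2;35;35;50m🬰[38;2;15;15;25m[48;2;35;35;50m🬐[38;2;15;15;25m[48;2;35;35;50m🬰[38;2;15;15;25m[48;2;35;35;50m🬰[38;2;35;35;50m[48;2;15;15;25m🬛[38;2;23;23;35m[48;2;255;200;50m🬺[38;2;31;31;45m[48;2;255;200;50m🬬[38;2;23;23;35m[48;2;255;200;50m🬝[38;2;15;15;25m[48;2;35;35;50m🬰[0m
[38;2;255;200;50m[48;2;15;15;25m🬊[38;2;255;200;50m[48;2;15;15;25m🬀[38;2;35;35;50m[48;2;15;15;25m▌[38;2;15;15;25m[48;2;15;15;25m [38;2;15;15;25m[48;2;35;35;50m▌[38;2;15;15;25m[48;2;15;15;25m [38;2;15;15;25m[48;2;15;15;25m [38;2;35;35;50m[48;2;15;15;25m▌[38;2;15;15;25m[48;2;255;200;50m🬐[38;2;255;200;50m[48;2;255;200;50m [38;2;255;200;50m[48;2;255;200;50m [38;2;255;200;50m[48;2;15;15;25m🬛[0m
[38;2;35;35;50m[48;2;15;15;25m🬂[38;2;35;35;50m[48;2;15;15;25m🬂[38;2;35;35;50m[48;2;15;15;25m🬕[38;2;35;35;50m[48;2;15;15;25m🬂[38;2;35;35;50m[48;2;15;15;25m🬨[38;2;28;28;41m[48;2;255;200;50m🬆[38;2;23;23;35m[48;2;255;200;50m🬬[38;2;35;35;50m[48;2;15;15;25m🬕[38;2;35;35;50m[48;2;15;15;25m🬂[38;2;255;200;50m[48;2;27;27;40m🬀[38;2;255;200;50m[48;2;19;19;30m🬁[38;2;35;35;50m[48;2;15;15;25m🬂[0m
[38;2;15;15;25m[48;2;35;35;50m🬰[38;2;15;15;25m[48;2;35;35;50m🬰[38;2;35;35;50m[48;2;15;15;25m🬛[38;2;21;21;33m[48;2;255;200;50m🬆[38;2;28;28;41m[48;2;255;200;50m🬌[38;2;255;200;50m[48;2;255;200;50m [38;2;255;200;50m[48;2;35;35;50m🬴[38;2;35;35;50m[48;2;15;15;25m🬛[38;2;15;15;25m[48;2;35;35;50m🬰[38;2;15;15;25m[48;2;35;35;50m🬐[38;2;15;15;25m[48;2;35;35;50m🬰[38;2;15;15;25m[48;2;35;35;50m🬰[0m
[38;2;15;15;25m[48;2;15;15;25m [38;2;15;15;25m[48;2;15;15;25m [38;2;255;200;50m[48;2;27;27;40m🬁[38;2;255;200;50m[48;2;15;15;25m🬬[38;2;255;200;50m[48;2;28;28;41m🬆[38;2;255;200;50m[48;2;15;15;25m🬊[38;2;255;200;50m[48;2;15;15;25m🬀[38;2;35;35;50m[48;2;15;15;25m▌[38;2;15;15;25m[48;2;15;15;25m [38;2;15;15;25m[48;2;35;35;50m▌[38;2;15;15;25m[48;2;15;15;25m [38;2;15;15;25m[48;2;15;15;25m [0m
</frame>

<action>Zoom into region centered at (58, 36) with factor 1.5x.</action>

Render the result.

<frame>
[38;2;15;15;25m[48;2;15;15;25m [38;2;15;15;25m[48;2;255;200;50m🬝[38;2;35;35;50m[48;2;15;15;25m▌[38;2;255;200;50m[48;2;15;15;25m🬊[38;2;255;200;50m[48;2;255;200;50m [38;2;255;200;50m[48;2;15;15;25m🬐[38;2;15;15;25m[48;2;15;15;25m [38;2;35;35;50m[48;2;15;15;25m▌[38;2;15;15;25m[48;2;15;15;25m [38;2;15;15;25m[48;2;35;35;50m▌[38;2;15;15;25m[48;2;15;15;25m [38;2;15;15;25m[48;2;15;15;25m [0m
[38;2;19;19;30m[48;2;255;200;50m🬴[38;2;255;200;50m[48;2;255;200;50m [38;2;255;200;50m[48;2;15;15;25m🬛[38;2;23;23;35m[48;2;255;200;50m🬺[38;2;255;200;50m[48;2;15;15;25m🬬[38;2;255;200;50m[48;2;21;21;33m🬆[38;2;15;15;25m[48;2;35;35;50m🬰[38;2;35;35;50m[48;2;15;15;25m🬛[38;2;15;15;25m[48;2;35;35;50m🬰[38;2;15;15;25m[48;2;35;35;50m🬐[38;2;15;15;25m[48;2;35;35;50m🬰[38;2;15;15;25m[48;2;35;35;50m🬰[0m
[38;2;15;15;25m[48;2;15;15;25m [38;2;15;15;25m[48;2;255;200;50m🬺[38;2;35;35;50m[48;2;15;15;25m▌[38;2;15;15;25m[48;2;15;15;25m [38;2;15;15;25m[48;2;35;35;50m▌[38;2;15;15;25m[48;2;15;15;25m [38;2;15;15;25m[48;2;15;15;25m [38;2;35;35;50m[48;2;15;15;25m▌[38;2;15;15;25m[48;2;15;15;25m [38;2;15;15;25m[48;2;35;35;50m▌[38;2;15;15;25m[48;2;15;15;25m [38;2;15;15;25m[48;2;15;15;25m [0m
[38;2;35;35;50m[48;2;15;15;25m🬂[38;2;35;35;50m[48;2;15;15;25m🬂[38;2;35;35;50m[48;2;15;15;25m🬕[38;2;35;35;50m[48;2;15;15;25m🬂[38;2;35;35;50m[48;2;15;15;25m🬨[38;2;35;35;50m[48;2;15;15;25m🬂[38;2;35;35;50m[48;2;15;15;25m🬂[38;2;35;35;50m[48;2;15;15;25m🬕[38;2;35;35;50m[48;2;15;15;25m🬂[38;2;35;35;50m[48;2;15;15;25m🬨[38;2;35;35;50m[48;2;15;15;25m🬂[38;2;35;35;50m[48;2;15;15;25m🬂[0m
[38;2;15;15;25m[48;2;35;35;50m🬰[38;2;15;15;25m[48;2;35;35;50m🬰[38;2;35;35;50m[48;2;15;15;25m🬛[38;2;15;15;25m[48;2;35;35;50m🬰[38;2;15;15;25m[48;2;35;35;50m🬐[38;2;15;15;25m[48;2;35;35;50m🬰[38;2;15;15;25m[48;2;35;35;50m🬰[38;2;35;35;50m[48;2;15;15;25m🬛[38;2;15;15;25m[48;2;35;35;50m🬰[38;2;15;15;25m[48;2;35;35;50m🬐[38;2;15;15;25m[48;2;35;35;50m🬰[38;2;15;15;25m[48;2;35;35;50m🬰[0m
[38;2;15;15;25m[48;2;15;15;25m [38;2;15;15;25m[48;2;15;15;25m [38;2;35;35;50m[48;2;15;15;25m▌[38;2;15;15;25m[48;2;15;15;25m [38;2;15;15;25m[48;2;35;35;50m▌[38;2;15;15;25m[48;2;15;15;25m [38;2;15;15;25m[48;2;15;15;25m [38;2;35;35;50m[48;2;15;15;25m▌[38;2;15;15;25m[48;2;15;15;25m [38;2;15;15;25m[48;2;35;35;50m▌[38;2;15;15;25m[48;2;15;15;25m [38;2;15;15;25m[48;2;15;15;25m [0m
</frame>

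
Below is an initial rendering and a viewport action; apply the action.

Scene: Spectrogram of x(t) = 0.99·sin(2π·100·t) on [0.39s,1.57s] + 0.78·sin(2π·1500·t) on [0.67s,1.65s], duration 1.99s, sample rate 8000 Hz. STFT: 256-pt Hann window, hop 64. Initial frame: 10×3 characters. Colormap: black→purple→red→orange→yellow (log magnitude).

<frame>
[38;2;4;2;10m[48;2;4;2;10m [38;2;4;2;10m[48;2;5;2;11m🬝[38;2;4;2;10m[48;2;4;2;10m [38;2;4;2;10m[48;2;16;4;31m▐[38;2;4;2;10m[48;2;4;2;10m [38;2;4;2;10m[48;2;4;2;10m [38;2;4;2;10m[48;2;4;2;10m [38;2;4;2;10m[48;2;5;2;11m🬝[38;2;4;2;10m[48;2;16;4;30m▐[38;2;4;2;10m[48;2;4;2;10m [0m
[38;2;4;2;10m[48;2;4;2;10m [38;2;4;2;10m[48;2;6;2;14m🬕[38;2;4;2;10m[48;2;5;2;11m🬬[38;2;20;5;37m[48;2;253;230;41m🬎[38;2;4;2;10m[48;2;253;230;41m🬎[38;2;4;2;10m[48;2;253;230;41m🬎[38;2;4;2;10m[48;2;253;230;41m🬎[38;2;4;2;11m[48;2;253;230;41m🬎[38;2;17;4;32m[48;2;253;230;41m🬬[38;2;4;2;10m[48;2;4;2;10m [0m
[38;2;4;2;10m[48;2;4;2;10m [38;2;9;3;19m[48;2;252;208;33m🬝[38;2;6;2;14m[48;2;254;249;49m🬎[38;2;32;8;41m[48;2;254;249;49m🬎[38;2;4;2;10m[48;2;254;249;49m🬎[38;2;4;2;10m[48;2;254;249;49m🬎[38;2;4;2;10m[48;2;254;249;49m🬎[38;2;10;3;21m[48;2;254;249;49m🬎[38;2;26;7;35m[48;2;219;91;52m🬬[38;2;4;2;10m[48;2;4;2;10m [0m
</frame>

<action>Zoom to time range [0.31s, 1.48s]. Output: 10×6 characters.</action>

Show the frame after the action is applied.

<frame>
[38;2;4;2;10m[48;2;4;2;11m▌[38;2;4;2;10m[48;2;4;2;10m [38;2;4;2;10m[48;2;4;2;10m [38;2;4;2;10m[48;2;14;4;28m▐[38;2;4;2;10m[48;2;4;2;10m [38;2;4;2;10m[48;2;4;2;10m [38;2;4;2;10m[48;2;4;2;10m [38;2;4;2;10m[48;2;4;2;10m [38;2;4;2;10m[48;2;4;2;10m [38;2;4;2;10m[48;2;4;2;10m [0m
[38;2;4;2;10m[48;2;5;2;11m▌[38;2;4;2;10m[48;2;4;2;10m [38;2;4;2;10m[48;2;4;2;10m [38;2;4;2;10m[48;2;17;4;33m▐[38;2;4;2;10m[48;2;4;2;10m [38;2;4;2;10m[48;2;4;2;10m [38;2;4;2;10m[48;2;4;2;10m [38;2;4;2;10m[48;2;4;2;10m [38;2;4;2;10m[48;2;4;2;10m [38;2;4;2;10m[48;2;4;2;10m [0m
[38;2;4;2;10m[48;2;5;2;12m▌[38;2;4;2;10m[48;2;4;2;10m [38;2;4;2;10m[48;2;4;2;10m [38;2;4;2;10m[48;2;27;6;49m▐[38;2;4;2;10m[48;2;4;2;10m [38;2;4;2;10m[48;2;4;2;10m [38;2;4;2;10m[48;2;4;2;10m [38;2;4;2;10m[48;2;4;2;10m [38;2;4;2;10m[48;2;4;2;10m [38;2;4;2;10m[48;2;4;2;10m [0m
[38;2;4;2;10m[48;2;6;2;14m▌[38;2;4;2;10m[48;2;4;2;10m [38;2;4;2;10m[48;2;4;2;10m [38;2;20;5;36m[48;2;241;182;45m🬊[38;2;5;2;12m[48;2;253;230;41m🬎[38;2;5;2;12m[48;2;253;230;41m🬎[38;2;5;2;12m[48;2;253;230;41m🬎[38;2;5;2;12m[48;2;253;230;41m🬎[38;2;5;2;12m[48;2;253;230;41m🬎[38;2;5;2;12m[48;2;253;230;41m🬎[0m
[38;2;5;2;11m[48;2;12;3;25m🬕[38;2;4;2;10m[48;2;4;2;10m [38;2;4;2;10m[48;2;4;2;10m [38;2;69;16;81m[48;2;11;3;22m🬄[38;2;4;2;10m[48;2;4;2;10m [38;2;4;2;10m[48;2;4;2;10m [38;2;4;2;10m[48;2;4;2;10m [38;2;4;2;10m[48;2;4;2;10m [38;2;4;2;10m[48;2;4;2;10m [38;2;4;2;10m[48;2;4;2;10m [0m
[38;2;23;6;33m[48;2;254;249;49m🬝[38;2;6;2;14m[48;2;254;249;49m🬎[38;2;6;2;14m[48;2;254;249;49m🬎[38;2;17;4;32m[48;2;254;249;49m🬎[38;2;6;2;14m[48;2;254;249;49m🬎[38;2;6;2;14m[48;2;254;249;49m🬎[38;2;6;2;14m[48;2;254;249;49m🬎[38;2;6;2;14m[48;2;254;249;49m🬎[38;2;6;2;14m[48;2;254;249;49m🬎[38;2;6;2;14m[48;2;254;249;49m🬎[0m
</frame>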